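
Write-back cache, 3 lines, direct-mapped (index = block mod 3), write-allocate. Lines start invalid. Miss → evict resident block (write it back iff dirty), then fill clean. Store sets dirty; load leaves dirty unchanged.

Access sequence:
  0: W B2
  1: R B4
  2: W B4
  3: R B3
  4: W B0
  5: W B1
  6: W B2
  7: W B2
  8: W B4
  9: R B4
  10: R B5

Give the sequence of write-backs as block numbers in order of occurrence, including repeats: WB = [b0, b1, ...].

  0 | W B2 → L2 miss [D]
  1 | R B4 → L1 miss [-]
  2 | W B4 → L1 hit [D]
  3 | R B3 → L0 miss [-]
  4 | W B0 → L0 miss [D]
  5 | W B1 → L1 miss wb→B4 [D]
  6 | W B2 → L2 hit [D]
  7 | W B2 → L2 hit [D]
  8 | W B4 → L1 miss wb→B1 [D]
  9 | R B4 → L1 hit [D]
  10 | R B5 → L2 miss wb→B2 [-]

WB = [4, 1, 2]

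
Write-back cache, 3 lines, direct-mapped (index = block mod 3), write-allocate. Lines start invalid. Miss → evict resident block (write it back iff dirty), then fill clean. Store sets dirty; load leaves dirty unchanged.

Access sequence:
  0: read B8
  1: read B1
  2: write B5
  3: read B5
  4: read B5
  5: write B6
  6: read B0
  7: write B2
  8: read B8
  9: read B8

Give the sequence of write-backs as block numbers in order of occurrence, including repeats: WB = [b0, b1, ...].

WB = [6, 5, 2]

0: R B8 → L2 miss [-]
1: R B1 → L1 miss [-]
2: W B5 → L2 miss [D]
3: R B5 → L2 hit [D]
4: R B5 → L2 hit [D]
5: W B6 → L0 miss [D]
6: R B0 → L0 miss wb→B6 [-]
7: W B2 → L2 miss wb→B5 [D]
8: R B8 → L2 miss wb→B2 [-]
9: R B8 → L2 hit [-]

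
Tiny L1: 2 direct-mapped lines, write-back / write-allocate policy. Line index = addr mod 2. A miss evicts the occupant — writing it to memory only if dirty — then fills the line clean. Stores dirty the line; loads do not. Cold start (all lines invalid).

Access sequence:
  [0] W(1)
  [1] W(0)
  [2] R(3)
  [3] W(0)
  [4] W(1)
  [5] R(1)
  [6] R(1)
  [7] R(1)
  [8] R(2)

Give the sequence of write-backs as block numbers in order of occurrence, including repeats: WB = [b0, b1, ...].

WB = [1, 0]

0: W B1 -> L1 miss  d=D]
1: W B0 -> L0 miss  d=D]
2: R B3 -> L1 miss wb->B1  d=-]
3: W B0 -> L0 hit  d=D]
4: W B1 -> L1 miss  d=D]
5: R B1 -> L1 hit  d=D]
6: R B1 -> L1 hit  d=D]
7: R B1 -> L1 hit  d=D]
8: R B2 -> L0 miss wb->B0  d=-]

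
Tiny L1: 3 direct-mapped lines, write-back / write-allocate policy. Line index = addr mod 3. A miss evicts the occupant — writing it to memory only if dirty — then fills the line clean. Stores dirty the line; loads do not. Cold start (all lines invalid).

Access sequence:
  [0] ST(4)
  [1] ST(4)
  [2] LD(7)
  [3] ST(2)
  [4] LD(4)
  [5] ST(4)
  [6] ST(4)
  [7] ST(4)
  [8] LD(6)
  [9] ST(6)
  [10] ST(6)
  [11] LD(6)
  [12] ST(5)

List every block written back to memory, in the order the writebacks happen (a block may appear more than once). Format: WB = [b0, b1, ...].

WB = [4, 2]

0: W B4 → L1 miss [D]
1: W B4 → L1 hit [D]
2: R B7 → L1 miss wb→B4 [-]
3: W B2 → L2 miss [D]
4: R B4 → L1 miss [-]
5: W B4 → L1 hit [D]
6: W B4 → L1 hit [D]
7: W B4 → L1 hit [D]
8: R B6 → L0 miss [-]
9: W B6 → L0 hit [D]
10: W B6 → L0 hit [D]
11: R B6 → L0 hit [D]
12: W B5 → L2 miss wb→B2 [D]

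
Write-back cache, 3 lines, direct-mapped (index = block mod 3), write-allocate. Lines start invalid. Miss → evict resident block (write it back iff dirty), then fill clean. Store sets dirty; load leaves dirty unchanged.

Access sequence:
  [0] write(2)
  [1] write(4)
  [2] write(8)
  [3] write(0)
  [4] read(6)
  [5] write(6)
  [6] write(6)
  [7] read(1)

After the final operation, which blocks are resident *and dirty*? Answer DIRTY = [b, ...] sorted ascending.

DIRTY = [6, 8]

0: W B2 -> L2 miss  d=D]
1: W B4 -> L1 miss  d=D]
2: W B8 -> L2 miss wb->B2  d=D]
3: W B0 -> L0 miss  d=D]
4: R B6 -> L0 miss wb->B0  d=-]
5: W B6 -> L0 hit  d=D]
6: W B6 -> L0 hit  d=D]
7: R B1 -> L1 miss wb->B4  d=-]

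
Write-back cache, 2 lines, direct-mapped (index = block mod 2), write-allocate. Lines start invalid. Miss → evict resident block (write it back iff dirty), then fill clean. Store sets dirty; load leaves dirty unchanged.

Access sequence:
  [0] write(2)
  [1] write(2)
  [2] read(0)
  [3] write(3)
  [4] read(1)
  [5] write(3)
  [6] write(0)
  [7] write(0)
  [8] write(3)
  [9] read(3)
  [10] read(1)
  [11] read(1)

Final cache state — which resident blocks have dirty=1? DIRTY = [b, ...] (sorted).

0: W B2 -> L0 miss  d=D]
1: W B2 -> L0 hit  d=D]
2: R B0 -> L0 miss wb->B2  d=-]
3: W B3 -> L1 miss  d=D]
4: R B1 -> L1 miss wb->B3  d=-]
5: W B3 -> L1 miss  d=D]
6: W B0 -> L0 hit  d=D]
7: W B0 -> L0 hit  d=D]
8: W B3 -> L1 hit  d=D]
9: R B3 -> L1 hit  d=D]
10: R B1 -> L1 miss wb->B3  d=-]
11: R B1 -> L1 hit  d=-]

DIRTY = [0]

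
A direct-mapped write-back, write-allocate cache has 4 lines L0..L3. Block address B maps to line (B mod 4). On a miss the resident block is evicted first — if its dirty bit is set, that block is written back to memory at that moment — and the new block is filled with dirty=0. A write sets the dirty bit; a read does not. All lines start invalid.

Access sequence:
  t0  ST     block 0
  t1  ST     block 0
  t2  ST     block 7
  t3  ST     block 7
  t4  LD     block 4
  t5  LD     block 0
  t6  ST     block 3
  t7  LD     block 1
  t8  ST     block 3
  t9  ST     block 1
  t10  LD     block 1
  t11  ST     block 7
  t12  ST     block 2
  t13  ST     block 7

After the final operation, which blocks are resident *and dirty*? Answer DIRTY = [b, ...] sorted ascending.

0: W B0 → L0 miss [D]
1: W B0 → L0 hit [D]
2: W B7 → L3 miss [D]
3: W B7 → L3 hit [D]
4: R B4 → L0 miss wb→B0 [-]
5: R B0 → L0 miss [-]
6: W B3 → L3 miss wb→B7 [D]
7: R B1 → L1 miss [-]
8: W B3 → L3 hit [D]
9: W B1 → L1 hit [D]
10: R B1 → L1 hit [D]
11: W B7 → L3 miss wb→B3 [D]
12: W B2 → L2 miss [D]
13: W B7 → L3 hit [D]

DIRTY = [1, 2, 7]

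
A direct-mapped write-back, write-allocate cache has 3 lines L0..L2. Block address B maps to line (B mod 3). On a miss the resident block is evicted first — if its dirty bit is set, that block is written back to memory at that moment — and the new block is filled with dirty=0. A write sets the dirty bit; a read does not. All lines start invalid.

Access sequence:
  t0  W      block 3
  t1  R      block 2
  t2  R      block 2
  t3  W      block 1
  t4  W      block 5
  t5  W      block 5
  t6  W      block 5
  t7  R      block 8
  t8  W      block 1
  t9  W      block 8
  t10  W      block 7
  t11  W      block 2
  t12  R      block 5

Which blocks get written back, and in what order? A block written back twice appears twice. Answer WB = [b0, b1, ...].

WB = [5, 1, 8, 2]

  0 | W B3 → L0 miss [D]
  1 | R B2 → L2 miss [-]
  2 | R B2 → L2 hit [-]
  3 | W B1 → L1 miss [D]
  4 | W B5 → L2 miss [D]
  5 | W B5 → L2 hit [D]
  6 | W B5 → L2 hit [D]
  7 | R B8 → L2 miss wb→B5 [-]
  8 | W B1 → L1 hit [D]
  9 | W B8 → L2 hit [D]
  10 | W B7 → L1 miss wb→B1 [D]
  11 | W B2 → L2 miss wb→B8 [D]
  12 | R B5 → L2 miss wb→B2 [-]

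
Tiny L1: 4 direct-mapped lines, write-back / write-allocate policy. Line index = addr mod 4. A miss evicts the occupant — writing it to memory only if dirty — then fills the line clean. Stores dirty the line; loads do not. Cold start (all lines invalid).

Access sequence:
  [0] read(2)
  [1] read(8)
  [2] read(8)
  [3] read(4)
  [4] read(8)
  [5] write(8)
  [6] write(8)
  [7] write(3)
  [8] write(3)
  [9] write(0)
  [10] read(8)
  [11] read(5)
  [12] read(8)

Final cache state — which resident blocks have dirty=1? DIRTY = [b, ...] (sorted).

  0 | R B2 → L2 miss [-]
  1 | R B8 → L0 miss [-]
  2 | R B8 → L0 hit [-]
  3 | R B4 → L0 miss [-]
  4 | R B8 → L0 miss [-]
  5 | W B8 → L0 hit [D]
  6 | W B8 → L0 hit [D]
  7 | W B3 → L3 miss [D]
  8 | W B3 → L3 hit [D]
  9 | W B0 → L0 miss wb→B8 [D]
  10 | R B8 → L0 miss wb→B0 [-]
  11 | R B5 → L1 miss [-]
  12 | R B8 → L0 hit [-]

DIRTY = [3]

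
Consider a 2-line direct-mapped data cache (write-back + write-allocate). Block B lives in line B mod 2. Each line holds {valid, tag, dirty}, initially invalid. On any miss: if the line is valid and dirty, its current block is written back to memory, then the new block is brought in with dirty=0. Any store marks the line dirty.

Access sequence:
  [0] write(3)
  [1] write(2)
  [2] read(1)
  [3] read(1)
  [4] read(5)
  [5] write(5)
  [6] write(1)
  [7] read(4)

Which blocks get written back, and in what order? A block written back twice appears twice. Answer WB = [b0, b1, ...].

  0 | W B3 → L1 miss [D]
  1 | W B2 → L0 miss [D]
  2 | R B1 → L1 miss wb→B3 [-]
  3 | R B1 → L1 hit [-]
  4 | R B5 → L1 miss [-]
  5 | W B5 → L1 hit [D]
  6 | W B1 → L1 miss wb→B5 [D]
  7 | R B4 → L0 miss wb→B2 [-]

WB = [3, 5, 2]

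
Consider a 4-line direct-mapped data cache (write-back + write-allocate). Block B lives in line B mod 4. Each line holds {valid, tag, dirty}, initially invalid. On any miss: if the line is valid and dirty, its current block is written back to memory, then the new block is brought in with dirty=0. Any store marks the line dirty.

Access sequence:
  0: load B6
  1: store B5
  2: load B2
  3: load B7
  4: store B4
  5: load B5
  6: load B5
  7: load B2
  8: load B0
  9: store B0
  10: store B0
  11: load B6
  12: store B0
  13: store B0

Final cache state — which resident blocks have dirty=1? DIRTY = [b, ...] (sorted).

DIRTY = [0, 5]

0: R B6 → L2 miss [-]
1: W B5 → L1 miss [D]
2: R B2 → L2 miss [-]
3: R B7 → L3 miss [-]
4: W B4 → L0 miss [D]
5: R B5 → L1 hit [D]
6: R B5 → L1 hit [D]
7: R B2 → L2 hit [-]
8: R B0 → L0 miss wb→B4 [-]
9: W B0 → L0 hit [D]
10: W B0 → L0 hit [D]
11: R B6 → L2 miss [-]
12: W B0 → L0 hit [D]
13: W B0 → L0 hit [D]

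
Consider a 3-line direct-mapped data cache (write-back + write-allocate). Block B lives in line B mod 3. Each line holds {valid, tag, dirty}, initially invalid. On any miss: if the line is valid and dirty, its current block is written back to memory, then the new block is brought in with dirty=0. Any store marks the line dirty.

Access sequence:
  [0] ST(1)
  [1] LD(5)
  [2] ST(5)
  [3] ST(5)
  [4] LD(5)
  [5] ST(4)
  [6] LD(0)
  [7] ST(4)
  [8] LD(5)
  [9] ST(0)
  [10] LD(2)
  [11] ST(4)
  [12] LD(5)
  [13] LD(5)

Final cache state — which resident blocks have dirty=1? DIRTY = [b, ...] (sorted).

DIRTY = [0, 4]

0: W B1 -> L1 miss  d=D]
1: R B5 -> L2 miss  d=-]
2: W B5 -> L2 hit  d=D]
3: W B5 -> L2 hit  d=D]
4: R B5 -> L2 hit  d=D]
5: W B4 -> L1 miss wb->B1  d=D]
6: R B0 -> L0 miss  d=-]
7: W B4 -> L1 hit  d=D]
8: R B5 -> L2 hit  d=D]
9: W B0 -> L0 hit  d=D]
10: R B2 -> L2 miss wb->B5  d=-]
11: W B4 -> L1 hit  d=D]
12: R B5 -> L2 miss  d=-]
13: R B5 -> L2 hit  d=-]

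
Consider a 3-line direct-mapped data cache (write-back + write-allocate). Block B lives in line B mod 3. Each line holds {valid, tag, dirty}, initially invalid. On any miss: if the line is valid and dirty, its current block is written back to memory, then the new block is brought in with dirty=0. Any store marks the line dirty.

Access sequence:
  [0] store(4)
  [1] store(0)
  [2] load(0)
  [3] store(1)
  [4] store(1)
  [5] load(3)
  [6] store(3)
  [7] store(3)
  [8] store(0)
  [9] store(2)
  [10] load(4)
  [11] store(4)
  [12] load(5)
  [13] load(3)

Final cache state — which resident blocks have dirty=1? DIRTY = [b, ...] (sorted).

  0 | W B4 → L1 miss [D]
  1 | W B0 → L0 miss [D]
  2 | R B0 → L0 hit [D]
  3 | W B1 → L1 miss wb→B4 [D]
  4 | W B1 → L1 hit [D]
  5 | R B3 → L0 miss wb→B0 [-]
  6 | W B3 → L0 hit [D]
  7 | W B3 → L0 hit [D]
  8 | W B0 → L0 miss wb→B3 [D]
  9 | W B2 → L2 miss [D]
  10 | R B4 → L1 miss wb→B1 [-]
  11 | W B4 → L1 hit [D]
  12 | R B5 → L2 miss wb→B2 [-]
  13 | R B3 → L0 miss wb→B0 [-]

DIRTY = [4]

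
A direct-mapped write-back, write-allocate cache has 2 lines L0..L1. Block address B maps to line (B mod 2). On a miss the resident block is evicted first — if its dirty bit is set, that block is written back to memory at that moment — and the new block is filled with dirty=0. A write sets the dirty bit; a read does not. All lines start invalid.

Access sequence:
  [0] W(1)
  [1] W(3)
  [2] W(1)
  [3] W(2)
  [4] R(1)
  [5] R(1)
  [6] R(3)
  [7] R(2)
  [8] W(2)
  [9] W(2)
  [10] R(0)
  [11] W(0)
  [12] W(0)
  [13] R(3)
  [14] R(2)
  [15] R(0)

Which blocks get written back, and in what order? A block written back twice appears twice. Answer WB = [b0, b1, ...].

0: W B1 → L1 miss [D]
1: W B3 → L1 miss wb→B1 [D]
2: W B1 → L1 miss wb→B3 [D]
3: W B2 → L0 miss [D]
4: R B1 → L1 hit [D]
5: R B1 → L1 hit [D]
6: R B3 → L1 miss wb→B1 [-]
7: R B2 → L0 hit [D]
8: W B2 → L0 hit [D]
9: W B2 → L0 hit [D]
10: R B0 → L0 miss wb→B2 [-]
11: W B0 → L0 hit [D]
12: W B0 → L0 hit [D]
13: R B3 → L1 hit [-]
14: R B2 → L0 miss wb→B0 [-]
15: R B0 → L0 miss [-]

WB = [1, 3, 1, 2, 0]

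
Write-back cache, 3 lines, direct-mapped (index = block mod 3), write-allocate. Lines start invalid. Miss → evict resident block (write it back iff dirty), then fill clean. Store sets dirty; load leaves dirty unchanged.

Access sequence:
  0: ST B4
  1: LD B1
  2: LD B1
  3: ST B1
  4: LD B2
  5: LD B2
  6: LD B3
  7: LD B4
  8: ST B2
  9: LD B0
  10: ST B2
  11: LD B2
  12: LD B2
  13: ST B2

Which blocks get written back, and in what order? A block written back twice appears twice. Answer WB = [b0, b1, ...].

0: W B4 -> L1 miss  d=D]
1: R B1 -> L1 miss wb->B4  d=-]
2: R B1 -> L1 hit  d=-]
3: W B1 -> L1 hit  d=D]
4: R B2 -> L2 miss  d=-]
5: R B2 -> L2 hit  d=-]
6: R B3 -> L0 miss  d=-]
7: R B4 -> L1 miss wb->B1  d=-]
8: W B2 -> L2 hit  d=D]
9: R B0 -> L0 miss  d=-]
10: W B2 -> L2 hit  d=D]
11: R B2 -> L2 hit  d=D]
12: R B2 -> L2 hit  d=D]
13: W B2 -> L2 hit  d=D]

WB = [4, 1]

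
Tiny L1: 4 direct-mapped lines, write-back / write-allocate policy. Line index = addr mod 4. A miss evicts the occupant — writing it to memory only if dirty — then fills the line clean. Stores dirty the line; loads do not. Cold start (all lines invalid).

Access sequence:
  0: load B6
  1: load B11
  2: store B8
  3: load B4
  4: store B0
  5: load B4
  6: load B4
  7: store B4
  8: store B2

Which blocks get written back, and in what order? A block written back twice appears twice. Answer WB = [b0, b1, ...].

0: R B6 -> L2 miss  d=-]
1: R B11 -> L3 miss  d=-]
2: W B8 -> L0 miss  d=D]
3: R B4 -> L0 miss wb->B8  d=-]
4: W B0 -> L0 miss  d=D]
5: R B4 -> L0 miss wb->B0  d=-]
6: R B4 -> L0 hit  d=-]
7: W B4 -> L0 hit  d=D]
8: W B2 -> L2 miss  d=D]

WB = [8, 0]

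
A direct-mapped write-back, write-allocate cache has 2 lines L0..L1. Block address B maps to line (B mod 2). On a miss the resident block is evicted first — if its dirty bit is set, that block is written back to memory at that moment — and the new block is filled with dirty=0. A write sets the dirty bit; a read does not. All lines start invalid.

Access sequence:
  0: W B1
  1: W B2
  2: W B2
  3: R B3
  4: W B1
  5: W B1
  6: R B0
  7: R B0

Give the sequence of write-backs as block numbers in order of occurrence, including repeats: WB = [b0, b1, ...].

0: W B1 → L1 miss [D]
1: W B2 → L0 miss [D]
2: W B2 → L0 hit [D]
3: R B3 → L1 miss wb→B1 [-]
4: W B1 → L1 miss [D]
5: W B1 → L1 hit [D]
6: R B0 → L0 miss wb→B2 [-]
7: R B0 → L0 hit [-]

WB = [1, 2]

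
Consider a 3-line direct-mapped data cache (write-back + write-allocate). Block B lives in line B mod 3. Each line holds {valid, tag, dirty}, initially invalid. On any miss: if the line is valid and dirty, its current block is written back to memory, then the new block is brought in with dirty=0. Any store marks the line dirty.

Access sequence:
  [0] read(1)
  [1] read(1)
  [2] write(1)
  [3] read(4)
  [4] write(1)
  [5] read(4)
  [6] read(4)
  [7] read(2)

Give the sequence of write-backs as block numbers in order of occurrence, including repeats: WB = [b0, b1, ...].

WB = [1, 1]

  0 | R B1 → L1 miss [-]
  1 | R B1 → L1 hit [-]
  2 | W B1 → L1 hit [D]
  3 | R B4 → L1 miss wb→B1 [-]
  4 | W B1 → L1 miss [D]
  5 | R B4 → L1 miss wb→B1 [-]
  6 | R B4 → L1 hit [-]
  7 | R B2 → L2 miss [-]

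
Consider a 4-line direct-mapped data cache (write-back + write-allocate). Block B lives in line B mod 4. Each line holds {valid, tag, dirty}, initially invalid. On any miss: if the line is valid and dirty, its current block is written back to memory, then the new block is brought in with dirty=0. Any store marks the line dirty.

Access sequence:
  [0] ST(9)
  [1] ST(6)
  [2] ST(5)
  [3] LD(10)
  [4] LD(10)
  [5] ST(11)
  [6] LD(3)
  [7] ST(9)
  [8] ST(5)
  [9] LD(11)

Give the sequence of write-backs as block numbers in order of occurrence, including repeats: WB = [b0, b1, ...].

WB = [9, 6, 11, 5, 9]

  0 | W B9 → L1 miss [D]
  1 | W B6 → L2 miss [D]
  2 | W B5 → L1 miss wb→B9 [D]
  3 | R B10 → L2 miss wb→B6 [-]
  4 | R B10 → L2 hit [-]
  5 | W B11 → L3 miss [D]
  6 | R B3 → L3 miss wb→B11 [-]
  7 | W B9 → L1 miss wb→B5 [D]
  8 | W B5 → L1 miss wb→B9 [D]
  9 | R B11 → L3 miss [-]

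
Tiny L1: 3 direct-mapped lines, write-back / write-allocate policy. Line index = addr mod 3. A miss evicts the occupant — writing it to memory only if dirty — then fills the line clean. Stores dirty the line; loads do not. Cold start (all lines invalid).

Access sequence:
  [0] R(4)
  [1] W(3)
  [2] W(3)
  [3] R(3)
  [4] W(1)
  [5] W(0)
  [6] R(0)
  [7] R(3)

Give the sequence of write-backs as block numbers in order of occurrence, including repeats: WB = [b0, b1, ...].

  0 | R B4 → L1 miss [-]
  1 | W B3 → L0 miss [D]
  2 | W B3 → L0 hit [D]
  3 | R B3 → L0 hit [D]
  4 | W B1 → L1 miss [D]
  5 | W B0 → L0 miss wb→B3 [D]
  6 | R B0 → L0 hit [D]
  7 | R B3 → L0 miss wb→B0 [-]

WB = [3, 0]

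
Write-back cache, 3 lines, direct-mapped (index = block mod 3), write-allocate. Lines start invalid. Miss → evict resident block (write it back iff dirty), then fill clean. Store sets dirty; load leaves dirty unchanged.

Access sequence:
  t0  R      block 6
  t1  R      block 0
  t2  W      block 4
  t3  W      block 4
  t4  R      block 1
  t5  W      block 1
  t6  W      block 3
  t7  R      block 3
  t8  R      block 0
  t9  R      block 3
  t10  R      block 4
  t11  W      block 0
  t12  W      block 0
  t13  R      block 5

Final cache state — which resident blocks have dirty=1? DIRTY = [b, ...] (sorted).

  0 | R B6 → L0 miss [-]
  1 | R B0 → L0 miss [-]
  2 | W B4 → L1 miss [D]
  3 | W B4 → L1 hit [D]
  4 | R B1 → L1 miss wb→B4 [-]
  5 | W B1 → L1 hit [D]
  6 | W B3 → L0 miss [D]
  7 | R B3 → L0 hit [D]
  8 | R B0 → L0 miss wb→B3 [-]
  9 | R B3 → L0 miss [-]
  10 | R B4 → L1 miss wb→B1 [-]
  11 | W B0 → L0 miss [D]
  12 | W B0 → L0 hit [D]
  13 | R B5 → L2 miss [-]

DIRTY = [0]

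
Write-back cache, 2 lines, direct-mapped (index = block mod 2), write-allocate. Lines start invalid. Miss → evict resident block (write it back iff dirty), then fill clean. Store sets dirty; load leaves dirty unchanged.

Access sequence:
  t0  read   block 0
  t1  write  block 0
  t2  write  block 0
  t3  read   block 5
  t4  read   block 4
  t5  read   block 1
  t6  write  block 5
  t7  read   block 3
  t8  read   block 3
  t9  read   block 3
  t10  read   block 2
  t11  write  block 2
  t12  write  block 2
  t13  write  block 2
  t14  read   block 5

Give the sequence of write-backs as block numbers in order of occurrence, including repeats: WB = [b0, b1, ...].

WB = [0, 5]

0: R B0 -> L0 miss  d=-]
1: W B0 -> L0 hit  d=D]
2: W B0 -> L0 hit  d=D]
3: R B5 -> L1 miss  d=-]
4: R B4 -> L0 miss wb->B0  d=-]
5: R B1 -> L1 miss  d=-]
6: W B5 -> L1 miss  d=D]
7: R B3 -> L1 miss wb->B5  d=-]
8: R B3 -> L1 hit  d=-]
9: R B3 -> L1 hit  d=-]
10: R B2 -> L0 miss  d=-]
11: W B2 -> L0 hit  d=D]
12: W B2 -> L0 hit  d=D]
13: W B2 -> L0 hit  d=D]
14: R B5 -> L1 miss  d=-]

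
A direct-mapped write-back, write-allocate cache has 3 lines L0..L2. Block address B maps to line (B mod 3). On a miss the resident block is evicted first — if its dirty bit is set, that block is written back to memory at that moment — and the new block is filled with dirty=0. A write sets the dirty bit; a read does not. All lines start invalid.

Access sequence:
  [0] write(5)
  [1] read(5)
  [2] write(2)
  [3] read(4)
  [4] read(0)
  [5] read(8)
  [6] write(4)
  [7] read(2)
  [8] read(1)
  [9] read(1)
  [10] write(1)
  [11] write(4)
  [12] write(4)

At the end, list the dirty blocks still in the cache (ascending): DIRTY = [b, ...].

0: W B5 → L2 miss [D]
1: R B5 → L2 hit [D]
2: W B2 → L2 miss wb→B5 [D]
3: R B4 → L1 miss [-]
4: R B0 → L0 miss [-]
5: R B8 → L2 miss wb→B2 [-]
6: W B4 → L1 hit [D]
7: R B2 → L2 miss [-]
8: R B1 → L1 miss wb→B4 [-]
9: R B1 → L1 hit [-]
10: W B1 → L1 hit [D]
11: W B4 → L1 miss wb→B1 [D]
12: W B4 → L1 hit [D]

DIRTY = [4]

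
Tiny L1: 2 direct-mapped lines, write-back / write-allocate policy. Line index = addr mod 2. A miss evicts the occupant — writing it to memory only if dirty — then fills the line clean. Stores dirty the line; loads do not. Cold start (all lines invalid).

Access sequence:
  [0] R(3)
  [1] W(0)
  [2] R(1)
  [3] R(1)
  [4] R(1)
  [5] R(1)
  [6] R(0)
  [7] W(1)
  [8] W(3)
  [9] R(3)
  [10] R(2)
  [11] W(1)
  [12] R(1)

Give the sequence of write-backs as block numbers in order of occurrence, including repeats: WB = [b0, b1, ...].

  0 | R B3 → L1 miss [-]
  1 | W B0 → L0 miss [D]
  2 | R B1 → L1 miss [-]
  3 | R B1 → L1 hit [-]
  4 | R B1 → L1 hit [-]
  5 | R B1 → L1 hit [-]
  6 | R B0 → L0 hit [D]
  7 | W B1 → L1 hit [D]
  8 | W B3 → L1 miss wb→B1 [D]
  9 | R B3 → L1 hit [D]
  10 | R B2 → L0 miss wb→B0 [-]
  11 | W B1 → L1 miss wb→B3 [D]
  12 | R B1 → L1 hit [D]

WB = [1, 0, 3]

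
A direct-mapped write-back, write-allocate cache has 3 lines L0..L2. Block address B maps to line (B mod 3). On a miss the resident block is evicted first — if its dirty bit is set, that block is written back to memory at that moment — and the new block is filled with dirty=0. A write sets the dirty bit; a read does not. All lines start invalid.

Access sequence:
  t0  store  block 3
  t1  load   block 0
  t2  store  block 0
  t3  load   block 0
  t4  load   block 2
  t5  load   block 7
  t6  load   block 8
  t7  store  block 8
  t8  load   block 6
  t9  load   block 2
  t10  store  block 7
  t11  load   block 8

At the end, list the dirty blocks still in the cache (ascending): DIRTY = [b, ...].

0: W B3 -> L0 miss  d=D]
1: R B0 -> L0 miss wb->B3  d=-]
2: W B0 -> L0 hit  d=D]
3: R B0 -> L0 hit  d=D]
4: R B2 -> L2 miss  d=-]
5: R B7 -> L1 miss  d=-]
6: R B8 -> L2 miss  d=-]
7: W B8 -> L2 hit  d=D]
8: R B6 -> L0 miss wb->B0  d=-]
9: R B2 -> L2 miss wb->B8  d=-]
10: W B7 -> L1 hit  d=D]
11: R B8 -> L2 miss  d=-]

DIRTY = [7]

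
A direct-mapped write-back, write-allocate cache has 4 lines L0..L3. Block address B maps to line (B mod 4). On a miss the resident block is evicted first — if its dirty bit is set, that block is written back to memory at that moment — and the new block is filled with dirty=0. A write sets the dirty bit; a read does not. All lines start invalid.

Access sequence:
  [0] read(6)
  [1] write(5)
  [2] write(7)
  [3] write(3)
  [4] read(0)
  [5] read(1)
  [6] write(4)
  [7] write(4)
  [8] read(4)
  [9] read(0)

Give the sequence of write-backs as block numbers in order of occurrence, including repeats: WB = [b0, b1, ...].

0: R B6 -> L2 miss  d=-]
1: W B5 -> L1 miss  d=D]
2: W B7 -> L3 miss  d=D]
3: W B3 -> L3 miss wb->B7  d=D]
4: R B0 -> L0 miss  d=-]
5: R B1 -> L1 miss wb->B5  d=-]
6: W B4 -> L0 miss  d=D]
7: W B4 -> L0 hit  d=D]
8: R B4 -> L0 hit  d=D]
9: R B0 -> L0 miss wb->B4  d=-]

WB = [7, 5, 4]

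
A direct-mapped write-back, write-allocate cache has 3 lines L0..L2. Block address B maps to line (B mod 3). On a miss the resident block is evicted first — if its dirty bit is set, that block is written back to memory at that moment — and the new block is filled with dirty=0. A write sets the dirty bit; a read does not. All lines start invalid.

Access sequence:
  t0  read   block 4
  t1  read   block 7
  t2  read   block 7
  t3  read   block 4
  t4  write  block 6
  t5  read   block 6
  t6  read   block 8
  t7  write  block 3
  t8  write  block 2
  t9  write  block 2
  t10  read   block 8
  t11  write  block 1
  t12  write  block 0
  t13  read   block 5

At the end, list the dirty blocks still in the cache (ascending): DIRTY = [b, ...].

0: R B4 -> L1 miss  d=-]
1: R B7 -> L1 miss  d=-]
2: R B7 -> L1 hit  d=-]
3: R B4 -> L1 miss  d=-]
4: W B6 -> L0 miss  d=D]
5: R B6 -> L0 hit  d=D]
6: R B8 -> L2 miss  d=-]
7: W B3 -> L0 miss wb->B6  d=D]
8: W B2 -> L2 miss  d=D]
9: W B2 -> L2 hit  d=D]
10: R B8 -> L2 miss wb->B2  d=-]
11: W B1 -> L1 miss  d=D]
12: W B0 -> L0 miss wb->B3  d=D]
13: R B5 -> L2 miss  d=-]

DIRTY = [0, 1]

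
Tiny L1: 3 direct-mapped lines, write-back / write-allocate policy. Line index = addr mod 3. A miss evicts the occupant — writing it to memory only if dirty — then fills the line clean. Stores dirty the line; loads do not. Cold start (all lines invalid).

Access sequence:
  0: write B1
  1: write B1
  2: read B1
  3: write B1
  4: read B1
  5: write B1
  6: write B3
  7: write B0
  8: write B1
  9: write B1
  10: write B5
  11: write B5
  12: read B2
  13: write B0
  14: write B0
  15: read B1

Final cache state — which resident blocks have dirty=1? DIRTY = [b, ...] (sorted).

DIRTY = [0, 1]

  0 | W B1 → L1 miss [D]
  1 | W B1 → L1 hit [D]
  2 | R B1 → L1 hit [D]
  3 | W B1 → L1 hit [D]
  4 | R B1 → L1 hit [D]
  5 | W B1 → L1 hit [D]
  6 | W B3 → L0 miss [D]
  7 | W B0 → L0 miss wb→B3 [D]
  8 | W B1 → L1 hit [D]
  9 | W B1 → L1 hit [D]
  10 | W B5 → L2 miss [D]
  11 | W B5 → L2 hit [D]
  12 | R B2 → L2 miss wb→B5 [-]
  13 | W B0 → L0 hit [D]
  14 | W B0 → L0 hit [D]
  15 | R B1 → L1 hit [D]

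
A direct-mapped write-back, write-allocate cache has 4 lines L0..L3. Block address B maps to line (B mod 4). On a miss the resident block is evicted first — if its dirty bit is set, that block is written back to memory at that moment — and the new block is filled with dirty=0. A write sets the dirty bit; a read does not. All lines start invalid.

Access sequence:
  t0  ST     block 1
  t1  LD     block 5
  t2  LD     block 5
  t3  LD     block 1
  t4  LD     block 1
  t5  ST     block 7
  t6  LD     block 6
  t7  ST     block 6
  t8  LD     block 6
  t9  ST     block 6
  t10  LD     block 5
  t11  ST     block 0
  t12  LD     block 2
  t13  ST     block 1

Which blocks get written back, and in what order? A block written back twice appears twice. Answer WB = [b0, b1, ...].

WB = [1, 6]

  0 | W B1 → L1 miss [D]
  1 | R B5 → L1 miss wb→B1 [-]
  2 | R B5 → L1 hit [-]
  3 | R B1 → L1 miss [-]
  4 | R B1 → L1 hit [-]
  5 | W B7 → L3 miss [D]
  6 | R B6 → L2 miss [-]
  7 | W B6 → L2 hit [D]
  8 | R B6 → L2 hit [D]
  9 | W B6 → L2 hit [D]
  10 | R B5 → L1 miss [-]
  11 | W B0 → L0 miss [D]
  12 | R B2 → L2 miss wb→B6 [-]
  13 | W B1 → L1 miss [D]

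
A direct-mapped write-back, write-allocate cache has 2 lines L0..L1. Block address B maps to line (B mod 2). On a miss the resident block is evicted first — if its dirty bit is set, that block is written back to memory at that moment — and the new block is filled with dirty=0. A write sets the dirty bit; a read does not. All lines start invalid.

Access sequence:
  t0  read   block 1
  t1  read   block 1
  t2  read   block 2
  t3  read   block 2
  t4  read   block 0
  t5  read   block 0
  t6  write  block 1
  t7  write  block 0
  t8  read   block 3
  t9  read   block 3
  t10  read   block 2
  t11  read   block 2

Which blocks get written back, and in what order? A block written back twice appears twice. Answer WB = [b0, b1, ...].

WB = [1, 0]

0: R B1 -> L1 miss  d=-]
1: R B1 -> L1 hit  d=-]
2: R B2 -> L0 miss  d=-]
3: R B2 -> L0 hit  d=-]
4: R B0 -> L0 miss  d=-]
5: R B0 -> L0 hit  d=-]
6: W B1 -> L1 hit  d=D]
7: W B0 -> L0 hit  d=D]
8: R B3 -> L1 miss wb->B1  d=-]
9: R B3 -> L1 hit  d=-]
10: R B2 -> L0 miss wb->B0  d=-]
11: R B2 -> L0 hit  d=-]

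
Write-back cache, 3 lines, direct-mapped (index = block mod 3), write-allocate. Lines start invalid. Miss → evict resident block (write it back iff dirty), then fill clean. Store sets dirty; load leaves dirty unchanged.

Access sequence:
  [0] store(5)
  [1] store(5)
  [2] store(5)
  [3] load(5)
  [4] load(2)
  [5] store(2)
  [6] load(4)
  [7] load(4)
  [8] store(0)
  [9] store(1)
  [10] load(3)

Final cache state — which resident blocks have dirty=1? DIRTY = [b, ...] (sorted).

DIRTY = [1, 2]

0: W B5 -> L2 miss  d=D]
1: W B5 -> L2 hit  d=D]
2: W B5 -> L2 hit  d=D]
3: R B5 -> L2 hit  d=D]
4: R B2 -> L2 miss wb->B5  d=-]
5: W B2 -> L2 hit  d=D]
6: R B4 -> L1 miss  d=-]
7: R B4 -> L1 hit  d=-]
8: W B0 -> L0 miss  d=D]
9: W B1 -> L1 miss  d=D]
10: R B3 -> L0 miss wb->B0  d=-]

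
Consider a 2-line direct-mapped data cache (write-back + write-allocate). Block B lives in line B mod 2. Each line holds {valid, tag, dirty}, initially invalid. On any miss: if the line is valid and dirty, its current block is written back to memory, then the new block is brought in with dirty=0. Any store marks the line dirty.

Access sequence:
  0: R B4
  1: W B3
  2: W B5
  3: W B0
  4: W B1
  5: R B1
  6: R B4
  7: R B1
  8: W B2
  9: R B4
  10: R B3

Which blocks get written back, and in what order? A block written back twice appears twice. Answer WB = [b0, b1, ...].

0: R B4 -> L0 miss  d=-]
1: W B3 -> L1 miss  d=D]
2: W B5 -> L1 miss wb->B3  d=D]
3: W B0 -> L0 miss  d=D]
4: W B1 -> L1 miss wb->B5  d=D]
5: R B1 -> L1 hit  d=D]
6: R B4 -> L0 miss wb->B0  d=-]
7: R B1 -> L1 hit  d=D]
8: W B2 -> L0 miss  d=D]
9: R B4 -> L0 miss wb->B2  d=-]
10: R B3 -> L1 miss wb->B1  d=-]

WB = [3, 5, 0, 2, 1]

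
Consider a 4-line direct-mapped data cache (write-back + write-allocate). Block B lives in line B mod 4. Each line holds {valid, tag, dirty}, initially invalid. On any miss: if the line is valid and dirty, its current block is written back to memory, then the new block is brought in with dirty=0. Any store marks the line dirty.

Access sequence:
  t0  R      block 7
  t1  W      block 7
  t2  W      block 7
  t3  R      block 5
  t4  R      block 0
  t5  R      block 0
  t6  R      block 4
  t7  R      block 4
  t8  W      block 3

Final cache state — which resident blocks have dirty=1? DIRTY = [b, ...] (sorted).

  0 | R B7 → L3 miss [-]
  1 | W B7 → L3 hit [D]
  2 | W B7 → L3 hit [D]
  3 | R B5 → L1 miss [-]
  4 | R B0 → L0 miss [-]
  5 | R B0 → L0 hit [-]
  6 | R B4 → L0 miss [-]
  7 | R B4 → L0 hit [-]
  8 | W B3 → L3 miss wb→B7 [D]

DIRTY = [3]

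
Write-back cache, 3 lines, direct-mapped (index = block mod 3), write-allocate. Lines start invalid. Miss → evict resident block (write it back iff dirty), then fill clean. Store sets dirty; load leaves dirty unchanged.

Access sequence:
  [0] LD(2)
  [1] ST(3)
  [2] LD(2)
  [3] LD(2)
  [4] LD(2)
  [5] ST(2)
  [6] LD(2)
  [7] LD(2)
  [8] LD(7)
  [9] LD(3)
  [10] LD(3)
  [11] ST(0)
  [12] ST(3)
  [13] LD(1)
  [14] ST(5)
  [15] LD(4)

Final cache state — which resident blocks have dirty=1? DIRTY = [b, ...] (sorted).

DIRTY = [3, 5]

0: R B2 → L2 miss [-]
1: W B3 → L0 miss [D]
2: R B2 → L2 hit [-]
3: R B2 → L2 hit [-]
4: R B2 → L2 hit [-]
5: W B2 → L2 hit [D]
6: R B2 → L2 hit [D]
7: R B2 → L2 hit [D]
8: R B7 → L1 miss [-]
9: R B3 → L0 hit [D]
10: R B3 → L0 hit [D]
11: W B0 → L0 miss wb→B3 [D]
12: W B3 → L0 miss wb→B0 [D]
13: R B1 → L1 miss [-]
14: W B5 → L2 miss wb→B2 [D]
15: R B4 → L1 miss [-]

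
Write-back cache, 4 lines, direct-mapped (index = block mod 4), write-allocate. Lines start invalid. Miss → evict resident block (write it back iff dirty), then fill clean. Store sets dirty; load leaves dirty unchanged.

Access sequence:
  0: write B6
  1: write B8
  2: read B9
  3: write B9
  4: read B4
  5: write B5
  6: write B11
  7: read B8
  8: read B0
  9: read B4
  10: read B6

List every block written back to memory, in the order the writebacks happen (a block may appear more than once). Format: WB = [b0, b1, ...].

0: W B6 -> L2 miss  d=D]
1: W B8 -> L0 miss  d=D]
2: R B9 -> L1 miss  d=-]
3: W B9 -> L1 hit  d=D]
4: R B4 -> L0 miss wb->B8  d=-]
5: W B5 -> L1 miss wb->B9  d=D]
6: W B11 -> L3 miss  d=D]
7: R B8 -> L0 miss  d=-]
8: R B0 -> L0 miss  d=-]
9: R B4 -> L0 miss  d=-]
10: R B6 -> L2 hit  d=D]

WB = [8, 9]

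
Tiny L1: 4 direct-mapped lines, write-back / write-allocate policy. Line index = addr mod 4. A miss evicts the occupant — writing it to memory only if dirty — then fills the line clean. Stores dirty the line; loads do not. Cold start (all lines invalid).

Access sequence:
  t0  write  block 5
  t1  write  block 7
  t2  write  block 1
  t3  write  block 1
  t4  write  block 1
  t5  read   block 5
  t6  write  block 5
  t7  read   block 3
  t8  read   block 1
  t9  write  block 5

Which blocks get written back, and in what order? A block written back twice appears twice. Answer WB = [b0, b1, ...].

  0 | W B5 → L1 miss [D]
  1 | W B7 → L3 miss [D]
  2 | W B1 → L1 miss wb→B5 [D]
  3 | W B1 → L1 hit [D]
  4 | W B1 → L1 hit [D]
  5 | R B5 → L1 miss wb→B1 [-]
  6 | W B5 → L1 hit [D]
  7 | R B3 → L3 miss wb→B7 [-]
  8 | R B1 → L1 miss wb→B5 [-]
  9 | W B5 → L1 miss [D]

WB = [5, 1, 7, 5]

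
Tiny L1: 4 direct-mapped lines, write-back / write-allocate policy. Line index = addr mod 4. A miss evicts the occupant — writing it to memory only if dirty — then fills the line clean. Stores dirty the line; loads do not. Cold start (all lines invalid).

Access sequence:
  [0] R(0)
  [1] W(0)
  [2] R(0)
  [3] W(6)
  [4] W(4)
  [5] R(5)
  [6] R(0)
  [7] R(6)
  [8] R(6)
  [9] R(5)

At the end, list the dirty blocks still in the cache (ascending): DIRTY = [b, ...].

0: R B0 -> L0 miss  d=-]
1: W B0 -> L0 hit  d=D]
2: R B0 -> L0 hit  d=D]
3: W B6 -> L2 miss  d=D]
4: W B4 -> L0 miss wb->B0  d=D]
5: R B5 -> L1 miss  d=-]
6: R B0 -> L0 miss wb->B4  d=-]
7: R B6 -> L2 hit  d=D]
8: R B6 -> L2 hit  d=D]
9: R B5 -> L1 hit  d=-]

DIRTY = [6]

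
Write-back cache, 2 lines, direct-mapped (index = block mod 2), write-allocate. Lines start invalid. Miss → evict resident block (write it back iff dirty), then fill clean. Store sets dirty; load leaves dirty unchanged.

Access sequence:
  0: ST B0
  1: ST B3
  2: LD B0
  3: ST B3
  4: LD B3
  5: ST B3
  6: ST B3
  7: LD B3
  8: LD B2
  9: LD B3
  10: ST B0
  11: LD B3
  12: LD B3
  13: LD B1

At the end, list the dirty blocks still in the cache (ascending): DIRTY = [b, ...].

  0 | W B0 → L0 miss [D]
  1 | W B3 → L1 miss [D]
  2 | R B0 → L0 hit [D]
  3 | W B3 → L1 hit [D]
  4 | R B3 → L1 hit [D]
  5 | W B3 → L1 hit [D]
  6 | W B3 → L1 hit [D]
  7 | R B3 → L1 hit [D]
  8 | R B2 → L0 miss wb→B0 [-]
  9 | R B3 → L1 hit [D]
  10 | W B0 → L0 miss [D]
  11 | R B3 → L1 hit [D]
  12 | R B3 → L1 hit [D]
  13 | R B1 → L1 miss wb→B3 [-]

DIRTY = [0]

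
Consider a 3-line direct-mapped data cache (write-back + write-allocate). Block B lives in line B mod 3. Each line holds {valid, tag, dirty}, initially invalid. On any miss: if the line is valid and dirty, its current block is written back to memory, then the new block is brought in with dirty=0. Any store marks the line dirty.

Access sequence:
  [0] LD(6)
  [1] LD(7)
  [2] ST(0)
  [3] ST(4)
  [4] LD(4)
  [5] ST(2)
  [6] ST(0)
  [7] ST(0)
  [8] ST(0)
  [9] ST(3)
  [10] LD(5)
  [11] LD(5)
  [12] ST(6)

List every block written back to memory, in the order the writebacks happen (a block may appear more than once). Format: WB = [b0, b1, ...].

0: R B6 -> L0 miss  d=-]
1: R B7 -> L1 miss  d=-]
2: W B0 -> L0 miss  d=D]
3: W B4 -> L1 miss  d=D]
4: R B4 -> L1 hit  d=D]
5: W B2 -> L2 miss  d=D]
6: W B0 -> L0 hit  d=D]
7: W B0 -> L0 hit  d=D]
8: W B0 -> L0 hit  d=D]
9: W B3 -> L0 miss wb->B0  d=D]
10: R B5 -> L2 miss wb->B2  d=-]
11: R B5 -> L2 hit  d=-]
12: W B6 -> L0 miss wb->B3  d=D]

WB = [0, 2, 3]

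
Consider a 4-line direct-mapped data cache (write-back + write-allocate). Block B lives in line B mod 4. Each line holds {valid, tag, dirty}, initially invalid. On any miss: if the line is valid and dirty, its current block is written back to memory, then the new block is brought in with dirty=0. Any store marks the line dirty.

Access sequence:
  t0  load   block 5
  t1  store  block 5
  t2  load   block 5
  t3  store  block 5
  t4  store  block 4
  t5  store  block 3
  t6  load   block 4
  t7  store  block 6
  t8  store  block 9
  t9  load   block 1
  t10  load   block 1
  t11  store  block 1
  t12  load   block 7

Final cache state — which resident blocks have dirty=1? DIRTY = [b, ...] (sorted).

DIRTY = [1, 4, 6]

0: R B5 → L1 miss [-]
1: W B5 → L1 hit [D]
2: R B5 → L1 hit [D]
3: W B5 → L1 hit [D]
4: W B4 → L0 miss [D]
5: W B3 → L3 miss [D]
6: R B4 → L0 hit [D]
7: W B6 → L2 miss [D]
8: W B9 → L1 miss wb→B5 [D]
9: R B1 → L1 miss wb→B9 [-]
10: R B1 → L1 hit [-]
11: W B1 → L1 hit [D]
12: R B7 → L3 miss wb→B3 [-]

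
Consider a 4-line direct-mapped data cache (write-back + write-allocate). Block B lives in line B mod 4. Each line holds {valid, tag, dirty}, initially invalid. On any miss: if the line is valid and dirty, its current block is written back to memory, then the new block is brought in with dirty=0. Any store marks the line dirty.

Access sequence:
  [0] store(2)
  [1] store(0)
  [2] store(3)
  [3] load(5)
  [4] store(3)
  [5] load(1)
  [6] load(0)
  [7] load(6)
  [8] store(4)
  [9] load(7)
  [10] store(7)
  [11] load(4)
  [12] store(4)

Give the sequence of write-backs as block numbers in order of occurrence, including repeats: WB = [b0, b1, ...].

WB = [2, 0, 3]

  0 | W B2 → L2 miss [D]
  1 | W B0 → L0 miss [D]
  2 | W B3 → L3 miss [D]
  3 | R B5 → L1 miss [-]
  4 | W B3 → L3 hit [D]
  5 | R B1 → L1 miss [-]
  6 | R B0 → L0 hit [D]
  7 | R B6 → L2 miss wb→B2 [-]
  8 | W B4 → L0 miss wb→B0 [D]
  9 | R B7 → L3 miss wb→B3 [-]
  10 | W B7 → L3 hit [D]
  11 | R B4 → L0 hit [D]
  12 | W B4 → L0 hit [D]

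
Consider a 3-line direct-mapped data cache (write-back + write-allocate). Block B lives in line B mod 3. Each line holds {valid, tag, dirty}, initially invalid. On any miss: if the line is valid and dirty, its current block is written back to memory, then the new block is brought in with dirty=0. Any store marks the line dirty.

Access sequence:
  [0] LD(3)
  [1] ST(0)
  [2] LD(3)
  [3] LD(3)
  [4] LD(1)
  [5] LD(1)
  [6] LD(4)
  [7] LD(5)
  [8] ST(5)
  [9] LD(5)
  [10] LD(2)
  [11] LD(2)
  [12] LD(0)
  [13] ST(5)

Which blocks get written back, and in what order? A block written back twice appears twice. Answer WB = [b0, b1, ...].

  0 | R B3 → L0 miss [-]
  1 | W B0 → L0 miss [D]
  2 | R B3 → L0 miss wb→B0 [-]
  3 | R B3 → L0 hit [-]
  4 | R B1 → L1 miss [-]
  5 | R B1 → L1 hit [-]
  6 | R B4 → L1 miss [-]
  7 | R B5 → L2 miss [-]
  8 | W B5 → L2 hit [D]
  9 | R B5 → L2 hit [D]
  10 | R B2 → L2 miss wb→B5 [-]
  11 | R B2 → L2 hit [-]
  12 | R B0 → L0 miss [-]
  13 | W B5 → L2 miss [D]

WB = [0, 5]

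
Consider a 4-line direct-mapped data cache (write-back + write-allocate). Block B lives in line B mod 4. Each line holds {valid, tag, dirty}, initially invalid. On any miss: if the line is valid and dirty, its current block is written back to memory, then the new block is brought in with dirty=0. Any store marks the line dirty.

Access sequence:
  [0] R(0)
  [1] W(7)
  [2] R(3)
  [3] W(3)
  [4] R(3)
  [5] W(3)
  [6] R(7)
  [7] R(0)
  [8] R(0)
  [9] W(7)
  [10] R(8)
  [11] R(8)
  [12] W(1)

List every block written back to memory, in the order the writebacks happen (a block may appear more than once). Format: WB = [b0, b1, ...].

  0 | R B0 → L0 miss [-]
  1 | W B7 → L3 miss [D]
  2 | R B3 → L3 miss wb→B7 [-]
  3 | W B3 → L3 hit [D]
  4 | R B3 → L3 hit [D]
  5 | W B3 → L3 hit [D]
  6 | R B7 → L3 miss wb→B3 [-]
  7 | R B0 → L0 hit [-]
  8 | R B0 → L0 hit [-]
  9 | W B7 → L3 hit [D]
  10 | R B8 → L0 miss [-]
  11 | R B8 → L0 hit [-]
  12 | W B1 → L1 miss [D]

WB = [7, 3]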